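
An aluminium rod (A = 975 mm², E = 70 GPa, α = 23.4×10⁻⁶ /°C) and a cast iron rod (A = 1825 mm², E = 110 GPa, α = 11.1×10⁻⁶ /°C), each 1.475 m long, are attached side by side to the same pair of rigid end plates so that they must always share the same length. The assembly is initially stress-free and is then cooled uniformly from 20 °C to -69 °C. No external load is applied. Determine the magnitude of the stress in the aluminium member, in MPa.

Both members must finish at the same length. With the larger α, the aluminium tends to over-contract; the plates restrain it, putting the aluminium in tension and the cast iron in compression. With no external load the two internal forces are equal and opposite, magnitude P.
Equating the net (thermal + elastic) strains gives |α₁ − α₂|·ΔT = P·[1/(A₁E₁) + 1/(A₂E₂)].
|α₁ − α₂|·ΔT = 12.3×10⁻⁶ × 89 = 0.001095.
1/(A₁E₁) + 1/(A₂E₂) = 1/(975×70×10³) + 1/(1825×110×10³) = 1.963×10⁻⁸ N⁻¹.
So P = 0.001095 / 1.963×10⁻⁸ = 55.76 kN.
σ_{aluminium} = P/A₁ = 55760/975 = 57.19 MPa, tensile.

σ ≈ 57.2 MPa (tensile)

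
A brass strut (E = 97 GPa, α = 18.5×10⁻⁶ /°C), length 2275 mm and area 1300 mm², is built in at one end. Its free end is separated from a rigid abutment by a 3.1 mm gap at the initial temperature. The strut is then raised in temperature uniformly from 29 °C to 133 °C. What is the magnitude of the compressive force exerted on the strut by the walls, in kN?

Free thermal elongation = αΔT L = 18.5×10⁻⁶ × 104 × 2275 = 4.377 mm.
After closing the 3.1 mm clearance, 4.377 − 3.1 = 1.277 mm of expansion remains to be suppressed by the wall.
So σ = E(δ_free − g)/L = 97×10³ × 1.277/2275 = 54.45 MPa.
P = σA = 54.45 × 1300 = 70.79 kN.

P ≈ 70.8 kN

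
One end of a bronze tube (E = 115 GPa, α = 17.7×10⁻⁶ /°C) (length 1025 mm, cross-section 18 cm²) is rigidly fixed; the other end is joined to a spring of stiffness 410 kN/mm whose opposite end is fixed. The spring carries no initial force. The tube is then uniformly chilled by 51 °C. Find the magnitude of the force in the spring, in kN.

P ≈ 125 kN

Free thermal contraction: δ_free = αΔT L = 17.7×10⁻⁶ × 51 × 1025 = 0.9253 mm.
With a force P in the spring, the elastic change of the tube is PL/(AE) and that of the spring is P/k; compatibility requires their sum to equal δ_free.
So P = δ_free / [L/(AE) + 1/k] = 0.9253 / [ 1025/(1800×115×10³) + 1/(410×10³) ].
P = 0.9253 / 7.391×10⁻⁶ = 125200 N.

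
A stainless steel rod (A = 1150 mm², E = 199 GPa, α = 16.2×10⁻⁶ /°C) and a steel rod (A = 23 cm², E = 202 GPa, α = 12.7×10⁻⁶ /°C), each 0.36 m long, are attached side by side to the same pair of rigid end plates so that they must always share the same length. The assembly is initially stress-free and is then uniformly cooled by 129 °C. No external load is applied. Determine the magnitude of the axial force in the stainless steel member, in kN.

P ≈ 69.2 kN (tensile in the stainless steel)

The stainless steel has the larger α, so on cooling it would change length more than the steel if both were free. The rigid plates force a common final length, so the stainless steel is put into tension and the steel into compression, with equal and opposite forces P (no external load).
Setting the final lengths equal and cancelling L: (α₁ − α₂)ΔT = P/(A₁E₁) + P/(A₂E₂).
|α₁ − α₂|·ΔT = 3.5×10⁻⁶ × 129 = 0.0004515.
1/(A₁E₁) + 1/(A₂E₂) = 1/(1150×199×10³) + 1/(2300×202×10³) = 6.522×10⁻⁹ N⁻¹.
So P = 0.0004515 / 6.522×10⁻⁹ = 69.23 kN.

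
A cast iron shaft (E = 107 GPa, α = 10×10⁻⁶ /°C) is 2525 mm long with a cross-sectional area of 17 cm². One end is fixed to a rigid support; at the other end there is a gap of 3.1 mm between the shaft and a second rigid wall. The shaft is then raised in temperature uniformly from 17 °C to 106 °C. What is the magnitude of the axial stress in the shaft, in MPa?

σ ≈ 0 MPa

If the wall were absent the shaft would grow by αΔT L = 10×10⁻⁶ × 89 × 2525 = 2.247 mm.
This is smaller than the 3.1 mm clearance, so the shaft expands freely without reaching the stop — the stress is zero.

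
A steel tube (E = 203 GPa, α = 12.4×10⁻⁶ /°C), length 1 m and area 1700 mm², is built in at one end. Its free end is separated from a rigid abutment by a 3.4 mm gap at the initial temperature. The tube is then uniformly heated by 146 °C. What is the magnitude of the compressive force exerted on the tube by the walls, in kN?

P ≈ 0 kN

Free thermal elongation = αΔT L = 12.4×10⁻⁶ × 146 × 1000 = 1.81 mm.
This is smaller than the 3.4 mm clearance, so the tube expands freely without reaching the stop — the stress is zero.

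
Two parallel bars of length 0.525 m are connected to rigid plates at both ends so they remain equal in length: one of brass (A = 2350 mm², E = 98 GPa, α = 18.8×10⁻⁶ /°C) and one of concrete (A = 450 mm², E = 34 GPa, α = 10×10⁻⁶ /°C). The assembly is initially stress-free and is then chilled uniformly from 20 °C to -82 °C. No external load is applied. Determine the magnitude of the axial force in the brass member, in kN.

Both members must finish at the same length. With the larger α, the brass tends to over-contract; the plates restrain it, putting the brass in tension and the concrete in compression. With no external load the two internal forces are equal and opposite, magnitude P.
Compatibility of the two members (thermal + elastic change equal): (α₁ − α₂)ΔT = P·[1/(A₁E₁) + 1/(A₂E₂)].
|α₁ − α₂|·ΔT = 8.8×10⁻⁶ × 102 = 0.0008976.
1/(A₁E₁) + 1/(A₂E₂) = 1/(2350×98×10³) + 1/(450×34×10³) = 6.97×10⁻⁸ N⁻¹.
So P = 0.0008976 / 6.97×10⁻⁸ = 12.88 kN.

P ≈ 12.9 kN (tensile in the brass)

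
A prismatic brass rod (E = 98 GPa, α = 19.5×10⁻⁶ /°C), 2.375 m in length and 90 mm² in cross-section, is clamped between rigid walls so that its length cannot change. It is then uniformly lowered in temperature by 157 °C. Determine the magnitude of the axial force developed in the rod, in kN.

P ≈ 27 kN (tensile)

The ends cannot move, so σ = EαΔT = 98×10³ × 19.5×10⁻⁶ × 157 = 300 MPa.
Axial force P = σA = 300 × 90 = 27000 N = 27 kN, tensile.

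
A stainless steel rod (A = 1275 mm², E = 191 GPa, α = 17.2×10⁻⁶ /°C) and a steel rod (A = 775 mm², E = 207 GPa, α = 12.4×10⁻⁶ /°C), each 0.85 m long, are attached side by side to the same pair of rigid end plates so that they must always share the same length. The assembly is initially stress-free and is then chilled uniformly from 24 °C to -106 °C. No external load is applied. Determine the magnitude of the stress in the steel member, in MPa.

σ ≈ 77.9 MPa (compressive)

Equilibrium of a rigid end plate with no external load gives equal and opposite internal forces ±P in the two members. Since α_{stainless steel} > α_{steel}, cooling drives the stainless steel into tension and the steel into compression.
Equating the net (thermal + elastic) strains gives |α₁ − α₂|·ΔT = P·[1/(A₁E₁) + 1/(A₂E₂)].
|α₁ − α₂|·ΔT = 4.8×10⁻⁶ × 130 = 0.000624.
1/(A₁E₁) + 1/(A₂E₂) = 1/(1275×191×10³) + 1/(775×207×10³) = 1.034×10⁻⁸ N⁻¹.
So P = 0.000624 / 1.034×10⁻⁸ = 60.35 kN.
σ_{steel} = P/A₂ = 60350/775 = 77.87 MPa, compressive.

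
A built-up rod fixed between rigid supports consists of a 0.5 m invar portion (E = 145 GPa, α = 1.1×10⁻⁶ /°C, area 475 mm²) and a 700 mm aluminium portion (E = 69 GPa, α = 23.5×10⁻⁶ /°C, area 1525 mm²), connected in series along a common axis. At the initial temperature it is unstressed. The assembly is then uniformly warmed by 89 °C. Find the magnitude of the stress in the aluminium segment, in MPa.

With the walls removed the bar would change length by δ_free = Σ αᵢΔT Lᵢ = 1.1×10⁻⁶×89×500 + 23.5×10⁻⁶×89×700 = 1.513 mm.
The rigid supports impose zero overall length change; the single axial force P common to all segments must satisfy P Σ Lᵢ/(AᵢEᵢ) = δ_free.
The series flexibility is Σ Lᵢ/(AᵢEᵢ) = 500/(475×145×10³) + 700/(1525×69×10³) = 1.391×10⁻⁵ mm/N.
P = 1.513 / 1.391×10⁻⁵ = 108800 N = 108.8 kN, compressive.
σ_{aluminium} = P / A = 108800 / 1525 = 71.32 MPa.

σ ≈ 71.3 MPa (compressive)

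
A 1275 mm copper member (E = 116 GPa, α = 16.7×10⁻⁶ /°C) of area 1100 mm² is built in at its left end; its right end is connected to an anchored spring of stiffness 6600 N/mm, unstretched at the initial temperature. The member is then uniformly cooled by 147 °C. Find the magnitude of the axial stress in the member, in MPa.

σ ≈ 17.6 MPa (tensile)

Free thermal contraction: δ_free = αΔT L = 16.7×10⁻⁶ × 147 × 1275 = 3.13 mm.
With a force P in the spring, the elastic change of the member is PL/(AE) and that of the spring is P/k; compatibility requires their sum to equal δ_free.
P [ L/(AE) + 1/k ] = δ_free → P [ 1275/(1100×116×10³) + 1/(6600) ] = 3.13.
P = 3.13 / 0.0001615 = 19380 N.
σ = P/A = 19380/1100 = 17.62 MPa.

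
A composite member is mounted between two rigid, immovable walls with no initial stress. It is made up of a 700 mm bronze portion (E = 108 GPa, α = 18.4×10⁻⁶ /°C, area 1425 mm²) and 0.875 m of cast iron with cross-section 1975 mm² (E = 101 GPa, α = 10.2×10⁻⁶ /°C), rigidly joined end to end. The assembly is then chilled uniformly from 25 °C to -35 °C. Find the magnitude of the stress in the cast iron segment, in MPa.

Free thermal contraction of the whole bar: Σ αᵢΔT Lᵢ = 18.4×10⁻⁶×60×700 + 10.2×10⁻⁶×60×875 = 1.308 mm.
The rigid supports impose zero overall length change; the single axial force P common to all segments must satisfy P Σ Lᵢ/(AᵢEᵢ) = δ_free.
Σ Lᵢ/(AᵢEᵢ) = 700/(1425×108×10³) + 875/(1975×101×10³) = 8.935×10⁻⁶ mm/N.
P = 1.308 / 8.935×10⁻⁶ = 146400 N = 146.4 kN, tensile.
σ_{cast iron} = P / A = 146400 / 1975 = 74.14 MPa.

σ ≈ 74.1 MPa (tensile)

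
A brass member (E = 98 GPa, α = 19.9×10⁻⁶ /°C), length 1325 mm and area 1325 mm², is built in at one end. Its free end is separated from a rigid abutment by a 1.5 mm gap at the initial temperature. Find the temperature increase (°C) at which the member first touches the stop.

The gap closes when αΔT L = 1.5 mm, since the member is still unstressed at that instant.
So ΔT = g/(αL) = 1.5/(19.9×10⁻⁶ × 1325) = 56.89 °C.

ΔT ≈ 56.9 °C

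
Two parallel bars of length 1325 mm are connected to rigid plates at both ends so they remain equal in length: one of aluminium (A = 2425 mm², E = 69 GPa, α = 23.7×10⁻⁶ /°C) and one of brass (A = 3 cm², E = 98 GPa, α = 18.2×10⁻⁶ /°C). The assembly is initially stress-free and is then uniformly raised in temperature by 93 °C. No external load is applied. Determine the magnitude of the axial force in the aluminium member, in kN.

P ≈ 12.8 kN (compressive in the aluminium)

Both members must finish at the same length. With the larger α, the aluminium tends to over-expand; the plates restrain it, putting the aluminium in compression and the brass in tension. With no external load the two internal forces are equal and opposite, magnitude P.
Setting the final lengths equal and cancelling L: (α₁ − α₂)ΔT = P/(A₁E₁) + P/(A₂E₂).
|α₁ − α₂|·ΔT = 5.5×10⁻⁶ × 93 = 0.0005115.
1/(A₁E₁) + 1/(A₂E₂) = 1/(2425×69×10³) + 1/(300×98×10³) = 3.999×10⁻⁸ N⁻¹.
P = 0.0005115 / 3.999×10⁻⁸ = 12790 N = 12.79 kN.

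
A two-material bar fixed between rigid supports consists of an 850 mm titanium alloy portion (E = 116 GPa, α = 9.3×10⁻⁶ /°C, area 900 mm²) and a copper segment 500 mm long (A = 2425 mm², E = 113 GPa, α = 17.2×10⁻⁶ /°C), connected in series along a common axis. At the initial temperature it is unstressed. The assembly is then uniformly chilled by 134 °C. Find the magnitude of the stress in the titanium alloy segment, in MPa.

Free thermal contraction of the whole bar: Σ αᵢΔT Lᵢ = 9.3×10⁻⁶×134×850 + 17.2×10⁻⁶×134×500 = 2.212 mm.
The rigid supports impose zero overall length change; the single axial force P common to all segments must satisfy P Σ Lᵢ/(AᵢEᵢ) = δ_free.
Σ Lᵢ/(AᵢEᵢ) = 850/(900×116×10³) + 500/(2425×113×10³) = 9.966×10⁻⁶ mm/N.
So P = 2.212 / 9.966×10⁻⁶ = 221.9 kN, tensile.
σ_{titanium alloy} = P / A = 221900 / 900 = 246.6 MPa.

σ ≈ 247 MPa (tensile)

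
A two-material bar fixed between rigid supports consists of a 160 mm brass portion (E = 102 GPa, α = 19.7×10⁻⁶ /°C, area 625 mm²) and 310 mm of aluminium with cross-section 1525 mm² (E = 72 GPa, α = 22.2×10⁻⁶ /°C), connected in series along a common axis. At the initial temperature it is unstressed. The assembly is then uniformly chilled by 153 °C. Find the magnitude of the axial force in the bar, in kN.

P ≈ 288 kN (tensile)

With the walls removed the bar would change length by δ_free = Σ αᵢΔT Lᵢ = 19.7×10⁻⁶×153×160 + 22.2×10⁻⁶×153×310 = 1.535 mm.
The rigid supports impose zero overall length change; the single axial force P common to all segments must satisfy P Σ Lᵢ/(AᵢEᵢ) = δ_free.
The series flexibility is Σ Lᵢ/(AᵢEᵢ) = 160/(625×102×10³) + 310/(1525×72×10³) = 5.333×10⁻⁶ mm/N.
P = 1.535 / 5.333×10⁻⁶ = 287900 N = 287.9 kN, tensile.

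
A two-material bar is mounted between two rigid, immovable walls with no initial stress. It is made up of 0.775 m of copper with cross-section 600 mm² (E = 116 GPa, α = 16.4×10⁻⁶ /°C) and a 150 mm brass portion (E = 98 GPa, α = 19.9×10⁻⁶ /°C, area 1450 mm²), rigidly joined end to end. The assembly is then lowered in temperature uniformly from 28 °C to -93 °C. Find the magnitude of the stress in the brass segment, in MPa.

σ ≈ 107 MPa (tensile)

If the supports were absent, the total length change would be Σ αᵢΔT Lᵢ = 16.4×10⁻⁶×121×775 + 19.9×10⁻⁶×121×150 = 1.899 mm.
The rigid supports impose zero overall length change; the single axial force P common to all segments must satisfy P Σ Lᵢ/(AᵢEᵢ) = δ_free.
Σ Lᵢ/(AᵢEᵢ) = 775/(600×116×10³) + 150/(1450×98×10³) = 1.219×10⁻⁵ mm/N.
Hence P = δ_free / Σ(L/AE) = 1.899/1.219×10⁻⁵ = 155.8 kN (tensile).
σ_{brass} = P / A = 155800 / 1450 = 107.4 MPa.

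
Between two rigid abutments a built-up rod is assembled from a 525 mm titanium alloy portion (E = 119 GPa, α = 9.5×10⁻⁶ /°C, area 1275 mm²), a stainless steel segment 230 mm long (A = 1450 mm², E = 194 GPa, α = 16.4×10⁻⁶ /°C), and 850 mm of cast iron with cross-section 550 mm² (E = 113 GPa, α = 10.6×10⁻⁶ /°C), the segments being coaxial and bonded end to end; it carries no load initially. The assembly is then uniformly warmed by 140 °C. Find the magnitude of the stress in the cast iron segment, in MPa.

σ ≈ 252 MPa (compressive)

With the walls removed the bar would change length by δ_free = Σ αᵢΔT Lᵢ = 9.5×10⁻⁶×140×525 + 16.4×10⁻⁶×140×230 + 10.6×10⁻⁶×140×850 = 2.488 mm.
Since the ends are fixed, an axial force P builds up, equal in every segment, with P · Σ Lᵢ/(AᵢEᵢ) = δ_free.
The series flexibility is Σ Lᵢ/(AᵢEᵢ) = 525/(1275×119×10³) + 230/(1450×194×10³) + 850/(550×113×10³) = 1.795×10⁻⁵ mm/N.
Hence P = δ_free / Σ(L/AE) = 2.488/1.795×10⁻⁵ = 138.6 kN (compressive).
σ_{cast iron} = P / A = 138600 / 550 = 251.9 MPa.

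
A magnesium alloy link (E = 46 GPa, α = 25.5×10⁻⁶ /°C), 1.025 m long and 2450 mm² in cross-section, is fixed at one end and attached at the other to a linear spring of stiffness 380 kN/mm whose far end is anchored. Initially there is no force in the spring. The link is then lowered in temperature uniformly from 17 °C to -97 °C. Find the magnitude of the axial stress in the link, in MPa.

σ ≈ 104 MPa (tensile)

The unrestrained thermal change is αΔT L = 25.5×10⁻⁶ × 114 × 1025 = 2.98 mm.
With a force P in the spring, the elastic change of the link is PL/(AE) and that of the spring is P/k; compatibility requires their sum to equal δ_free.
So P = δ_free / [L/(AE) + 1/k] = 2.98 / [ 1025/(2450×46×10³) + 1/(380×10³) ].
P = 2.98 / 1.173×10⁻⁵ = 254100 N.
σ = P/A = 254100/2450 = 103.7 MPa.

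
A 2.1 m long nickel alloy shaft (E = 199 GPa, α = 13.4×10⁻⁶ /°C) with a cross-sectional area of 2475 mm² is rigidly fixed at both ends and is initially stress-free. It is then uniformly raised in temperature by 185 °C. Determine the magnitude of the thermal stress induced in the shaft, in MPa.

The supports are rigid, so the total axial strain is zero. The restrained thermal strain is ε = αΔT = 13.4×10⁻⁶ × 185 = 2479×10⁻⁶.
Hence σ = E·αΔT = 199×10³ × 2479×10⁻⁶ = 493.3 MPa, compressive.

σ ≈ 493 MPa (compressive)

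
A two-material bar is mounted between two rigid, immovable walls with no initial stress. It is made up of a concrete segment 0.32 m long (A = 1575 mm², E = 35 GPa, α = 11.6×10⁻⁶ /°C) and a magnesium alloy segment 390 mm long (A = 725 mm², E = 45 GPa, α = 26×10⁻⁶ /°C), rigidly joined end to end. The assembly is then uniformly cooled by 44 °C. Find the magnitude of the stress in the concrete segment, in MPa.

σ ≈ 21.8 MPa (tensile)

With the walls removed the bar would change length by δ_free = Σ αᵢΔT Lᵢ = 11.6×10⁻⁶×44×320 + 26×10⁻⁶×44×390 = 0.6095 mm.
The walls prevent any net length change, so an axial force P (same in every segment) develops. Compatibility: P · Σ Lᵢ/(AᵢEᵢ) = δ_free.
The series flexibility is Σ Lᵢ/(AᵢEᵢ) = 320/(1575×35×10³) + 390/(725×45×10³) = 1.776×10⁻⁵ mm/N.
Hence P = δ_free / Σ(L/AE) = 0.6095/1.776×10⁻⁵ = 34.32 kN (tensile).
σ_{concrete} = P / A = 34320 / 1575 = 21.79 MPa.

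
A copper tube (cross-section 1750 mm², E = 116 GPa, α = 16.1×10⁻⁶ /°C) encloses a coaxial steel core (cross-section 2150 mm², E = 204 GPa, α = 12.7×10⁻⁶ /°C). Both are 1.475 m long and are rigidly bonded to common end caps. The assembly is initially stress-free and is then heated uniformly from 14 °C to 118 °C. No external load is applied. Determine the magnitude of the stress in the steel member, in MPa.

Equilibrium of a rigid end plate with no external load gives equal and opposite internal forces ±P in the two members. Since α_{copper} > α_{steel}, heating drives the copper into compression and the steel into tension.
Equating the net (thermal + elastic) strains gives |α₁ − α₂|·ΔT = P·[1/(A₁E₁) + 1/(A₂E₂)].
|α₁ − α₂|·ΔT = 3.4×10⁻⁶ × 104 = 0.0003536.
1/(A₁E₁) + 1/(A₂E₂) = 1/(1750×116×10³) + 1/(2150×204×10³) = 7.206×10⁻⁹ N⁻¹.
So P = 0.0003536 / 7.206×10⁻⁹ = 49.07 kN.
σ_{steel} = P/A₂ = 49070/2150 = 22.82 MPa, tensile.

σ ≈ 22.8 MPa (tensile)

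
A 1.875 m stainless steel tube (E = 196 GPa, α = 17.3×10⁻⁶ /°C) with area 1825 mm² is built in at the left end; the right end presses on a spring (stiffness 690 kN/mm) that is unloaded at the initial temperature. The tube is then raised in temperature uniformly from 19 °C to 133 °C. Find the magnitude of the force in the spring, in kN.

P ≈ 553 kN

Free thermal expansion: δ_free = αΔT L = 17.3×10⁻⁶ × 114 × 1875 = 3.698 mm.
With a force P in the spring, the elastic change of the tube is PL/(AE) and that of the spring is P/k; compatibility requires their sum to equal δ_free.
So P = δ_free / [L/(AE) + 1/k] = 3.698 / [ 1875/(1825×196×10³) + 1/(690×10³) ].
P = 3.698 / 6.691×10⁻⁶ = 552700 N.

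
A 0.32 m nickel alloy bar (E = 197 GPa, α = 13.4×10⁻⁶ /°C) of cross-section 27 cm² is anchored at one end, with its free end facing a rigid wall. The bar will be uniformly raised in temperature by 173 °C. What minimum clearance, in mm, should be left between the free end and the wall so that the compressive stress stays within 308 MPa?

With no wall the bar would lengthen by αΔT L = 13.4×10⁻⁶ × 173 × 320 = 0.7418 mm.
At the allowable stress the elastic shortening the wall may impose is σL/E = 308 × 320 / (197×10³) = 0.5003 mm.
The gap must absorb the remainder: g_min = 0.7418 − 0.5003 = 0.2415 mm.

g ≈ 0.242 mm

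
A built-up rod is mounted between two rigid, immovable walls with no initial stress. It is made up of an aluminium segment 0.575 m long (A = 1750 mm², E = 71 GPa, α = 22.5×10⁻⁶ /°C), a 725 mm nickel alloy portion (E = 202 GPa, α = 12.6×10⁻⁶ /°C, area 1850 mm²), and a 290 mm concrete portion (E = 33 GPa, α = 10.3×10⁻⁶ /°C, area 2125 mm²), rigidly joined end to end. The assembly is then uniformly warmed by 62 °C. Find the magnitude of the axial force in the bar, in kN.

P ≈ 145 kN (compressive)

Free thermal expansion of the whole bar: Σ αᵢΔT Lᵢ = 22.5×10⁻⁶×62×575 + 12.6×10⁻⁶×62×725 + 10.3×10⁻⁶×62×290 = 1.554 mm.
The walls prevent any net length change, so an axial force P (same in every segment) develops. Compatibility: P · Σ Lᵢ/(AᵢEᵢ) = δ_free.
Σ Lᵢ/(AᵢEᵢ) = 575/(1750×71×10³) + 725/(1850×202×10³) + 290/(2125×33×10³) = 1.07×10⁻⁵ mm/N.
Hence P = δ_free / Σ(L/AE) = 1.554/1.07×10⁻⁵ = 145.2 kN (compressive).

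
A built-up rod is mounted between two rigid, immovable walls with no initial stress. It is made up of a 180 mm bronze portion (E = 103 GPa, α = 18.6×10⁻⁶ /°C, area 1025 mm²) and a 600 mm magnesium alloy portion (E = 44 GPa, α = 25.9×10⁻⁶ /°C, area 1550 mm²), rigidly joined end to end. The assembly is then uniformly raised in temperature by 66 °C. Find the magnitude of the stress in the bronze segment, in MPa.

Free thermal expansion of the whole bar: Σ αᵢΔT Lᵢ = 18.6×10⁻⁶×66×180 + 25.9×10⁻⁶×66×600 = 1.247 mm.
The walls prevent any net length change, so an axial force P (same in every segment) develops. Compatibility: P · Σ Lᵢ/(AᵢEᵢ) = δ_free.
The series flexibility is Σ Lᵢ/(AᵢEᵢ) = 180/(1025×103×10³) + 600/(1550×44×10³) = 1.05×10⁻⁵ mm/N.
Hence P = δ_free / Σ(L/AE) = 1.247/1.05×10⁻⁵ = 118.7 kN (compressive).
σ_{bronze} = P / A = 118700 / 1025 = 115.8 MPa.

σ ≈ 116 MPa (compressive)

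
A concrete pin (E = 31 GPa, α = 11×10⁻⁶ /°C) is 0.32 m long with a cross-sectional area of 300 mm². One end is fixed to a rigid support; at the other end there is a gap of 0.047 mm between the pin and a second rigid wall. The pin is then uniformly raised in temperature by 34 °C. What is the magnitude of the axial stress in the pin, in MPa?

If the wall were absent the pin would grow by αΔT L = 11×10⁻⁶ × 34 × 320 = 0.1197 mm.
After closing the 0.047 mm clearance, 0.1197 − 0.047 = 0.07268 mm of expansion remains to be suppressed by the wall.
That suppressed elongation corresponds to σ = E·Δ/L = 31×10³ × 0.07268/320 = 7.041 MPa.

σ ≈ 7.04 MPa (compressive)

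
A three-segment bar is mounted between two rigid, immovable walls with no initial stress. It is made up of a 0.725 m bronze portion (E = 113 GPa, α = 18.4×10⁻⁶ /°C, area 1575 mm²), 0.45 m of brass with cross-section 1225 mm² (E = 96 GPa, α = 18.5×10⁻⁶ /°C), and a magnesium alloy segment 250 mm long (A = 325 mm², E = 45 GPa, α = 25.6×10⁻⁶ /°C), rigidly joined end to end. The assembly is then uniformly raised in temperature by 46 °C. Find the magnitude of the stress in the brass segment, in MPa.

Free thermal expansion of the whole bar: Σ αᵢΔT Lᵢ = 18.4×10⁻⁶×46×725 + 18.5×10⁻⁶×46×450 + 25.6×10⁻⁶×46×250 = 1.291 mm.
The rigid supports impose zero overall length change; the single axial force P common to all segments must satisfy P Σ Lᵢ/(AᵢEᵢ) = δ_free.
The series flexibility is Σ Lᵢ/(AᵢEᵢ) = 725/(1575×113×10³) + 450/(1225×96×10³) + 250/(325×45×10³) = 2.499×10⁻⁵ mm/N.
Hence P = δ_free / Σ(L/AE) = 1.291/2.499×10⁻⁵ = 51.65 kN (compressive).
σ_{brass} = P / A = 51650 / 1225 = 42.16 MPa.

σ ≈ 42.2 MPa (compressive)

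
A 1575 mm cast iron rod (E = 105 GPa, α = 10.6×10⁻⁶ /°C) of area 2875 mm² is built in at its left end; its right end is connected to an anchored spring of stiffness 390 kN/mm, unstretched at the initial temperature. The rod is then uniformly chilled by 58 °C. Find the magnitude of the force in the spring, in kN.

P ≈ 124 kN

The unrestrained thermal change is αΔT L = 10.6×10⁻⁶ × 58 × 1575 = 0.9683 mm.
With a force P in the spring, the elastic change of the rod is PL/(AE) and that of the spring is P/k; compatibility requires their sum to equal δ_free.
P [ L/(AE) + 1/k ] = δ_free → P [ 1575/(2875×105×10³) + 1/(390×10³) ] = 0.9683.
P = 0.9683 / 7.781×10⁻⁶ = 124400 N.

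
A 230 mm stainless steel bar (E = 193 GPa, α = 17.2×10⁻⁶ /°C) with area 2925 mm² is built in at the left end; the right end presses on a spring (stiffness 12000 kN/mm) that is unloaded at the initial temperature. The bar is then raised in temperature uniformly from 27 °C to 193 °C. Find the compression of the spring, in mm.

Free thermal expansion: δ_free = αΔT L = 17.2×10⁻⁶ × 166 × 230 = 0.6567 mm.
With a force P in the spring, the elastic change of the bar is PL/(AE) and that of the spring is P/k; compatibility requires their sum to equal δ_free.
So P = δ_free / [L/(AE) + 1/k] = 0.6567 / [ 230/(2925×193×10³) + 1/(12000×10³) ].
P = 0.6567 / 4.908×10⁻⁷ = 1.338×10⁶ N.
Spring compression = P/k = 1.338×10⁶/(12000×10³) = 0.1115 mm.

δ ≈ 0.112 mm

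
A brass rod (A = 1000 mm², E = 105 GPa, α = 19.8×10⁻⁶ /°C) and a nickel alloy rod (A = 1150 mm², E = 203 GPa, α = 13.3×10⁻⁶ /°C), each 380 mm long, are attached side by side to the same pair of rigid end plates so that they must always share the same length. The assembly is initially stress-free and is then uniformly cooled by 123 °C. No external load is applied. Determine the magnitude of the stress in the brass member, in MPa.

Both members must finish at the same length. With the larger α, the brass tends to over-contract; the plates restrain it, putting the brass in tension and the nickel alloy in compression. With no external load the two internal forces are equal and opposite, magnitude P.
Compatibility of the two members (thermal + elastic change equal): (α₁ − α₂)ΔT = P·[1/(A₁E₁) + 1/(A₂E₂)].
|α₁ − α₂|·ΔT = 6.5×10⁻⁶ × 123 = 0.0007995.
1/(A₁E₁) + 1/(A₂E₂) = 1/(1000×105×10³) + 1/(1150×203×10³) = 1.381×10⁻⁸ N⁻¹.
So P = 0.0007995 / 1.381×10⁻⁸ = 57.9 kN.
σ_{brass} = P/A₁ = 57900/1000 = 57.9 MPa, tensile.

σ ≈ 57.9 MPa (tensile)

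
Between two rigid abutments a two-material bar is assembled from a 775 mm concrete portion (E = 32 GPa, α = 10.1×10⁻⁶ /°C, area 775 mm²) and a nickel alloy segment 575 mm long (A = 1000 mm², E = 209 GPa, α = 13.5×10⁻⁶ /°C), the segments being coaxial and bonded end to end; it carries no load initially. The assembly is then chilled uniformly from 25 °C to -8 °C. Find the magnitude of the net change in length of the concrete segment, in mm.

|ΔL| ≈ 0.215 mm

Free thermal contraction of the whole bar: Σ αᵢΔT Lᵢ = 10.1×10⁻⁶×33×775 + 13.5×10⁻⁶×33×575 = 0.5145 mm.
The rigid supports impose zero overall length change; the single axial force P common to all segments must satisfy P Σ Lᵢ/(AᵢEᵢ) = δ_free.
Σ Lᵢ/(AᵢEᵢ) = 775/(775×32×10³) + 575/(1000×209×10³) = 3.4×10⁻⁵ mm/N.
P = 0.5145 / 3.4×10⁻⁵ = 15130 N = 15.13 kN, tensile.
For the concrete segment, free thermal change = 10.1×10⁻⁶×33×775 = 0.2583 mm and elastic change from P = 15130×775/(775×32×10³) = 0.4728 mm; these oppose, so the net change is 0.215 mm (segment lengthens).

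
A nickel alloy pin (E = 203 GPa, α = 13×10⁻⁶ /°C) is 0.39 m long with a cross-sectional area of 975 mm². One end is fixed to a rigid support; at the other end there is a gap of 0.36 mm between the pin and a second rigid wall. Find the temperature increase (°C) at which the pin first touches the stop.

ΔT ≈ 71 °C

Contact occurs when the free expansion equals the gap: αΔT L = 0.36 mm.
ΔT = 0.36 / (13×10⁻⁶ × 390) = 71.01 °C.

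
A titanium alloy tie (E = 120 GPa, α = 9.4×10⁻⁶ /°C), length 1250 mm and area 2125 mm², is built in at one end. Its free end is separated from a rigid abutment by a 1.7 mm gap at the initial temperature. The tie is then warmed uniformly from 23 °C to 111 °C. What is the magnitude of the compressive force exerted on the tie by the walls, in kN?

Unrestrained expansion: δ_free = αΔT L = 9.4×10⁻⁶ × 88 × 1250 = 1.034 mm.
This is smaller than the 1.7 mm clearance, so the tie expands freely without reaching the stop — the stress is zero.

P ≈ 0 kN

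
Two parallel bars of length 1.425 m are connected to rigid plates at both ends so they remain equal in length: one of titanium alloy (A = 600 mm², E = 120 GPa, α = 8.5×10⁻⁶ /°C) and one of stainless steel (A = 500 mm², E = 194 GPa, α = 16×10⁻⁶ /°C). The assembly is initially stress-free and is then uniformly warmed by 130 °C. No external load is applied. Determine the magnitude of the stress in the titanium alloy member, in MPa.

σ ≈ 67.2 MPa (tensile)

Both members must finish at the same length. With the larger α, the stainless steel tends to over-expand; the plates restrain it, putting the stainless steel in compression and the titanium alloy in tension. With no external load the two internal forces are equal and opposite, magnitude P.
Setting the final lengths equal and cancelling L: (α₁ − α₂)ΔT = P/(A₁E₁) + P/(A₂E₂).
|α₁ − α₂|·ΔT = 7.5×10⁻⁶ × 130 = 0.000975.
1/(A₁E₁) + 1/(A₂E₂) = 1/(600×120×10³) + 1/(500×194×10³) = 2.42×10⁻⁸ N⁻¹.
P = 0.000975 / 2.42×10⁻⁸ = 40290 N = 40.29 kN.
σ_{titanium alloy} = P/A₁ = 40290/600 = 67.15 MPa, tensile.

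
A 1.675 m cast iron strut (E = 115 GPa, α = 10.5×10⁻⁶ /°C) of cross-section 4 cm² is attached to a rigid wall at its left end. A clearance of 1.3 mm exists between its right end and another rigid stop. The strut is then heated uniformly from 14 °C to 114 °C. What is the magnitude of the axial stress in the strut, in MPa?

σ ≈ 31.5 MPa (compressive)

If the wall were absent the strut would grow by αΔT L = 10.5×10⁻⁶ × 100 × 1675 = 1.759 mm.
After closing the 1.3 mm clearance, 1.759 − 1.3 = 0.4587 mm of expansion remains to be suppressed by the wall.
That suppressed elongation corresponds to σ = E·Δ/L = 115×10³ × 0.4587/1675 = 31.5 MPa.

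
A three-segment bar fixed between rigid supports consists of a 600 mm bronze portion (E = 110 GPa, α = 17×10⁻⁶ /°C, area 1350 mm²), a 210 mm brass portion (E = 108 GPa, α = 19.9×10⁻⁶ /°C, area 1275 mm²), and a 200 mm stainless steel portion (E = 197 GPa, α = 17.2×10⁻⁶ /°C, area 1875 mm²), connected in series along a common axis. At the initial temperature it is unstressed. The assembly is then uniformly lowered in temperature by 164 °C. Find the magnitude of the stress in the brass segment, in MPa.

σ ≈ 375 MPa (tensile)

With the walls removed the bar would change length by δ_free = Σ αᵢΔT Lᵢ = 17×10⁻⁶×164×600 + 19.9×10⁻⁶×164×210 + 17.2×10⁻⁶×164×200 = 2.922 mm.
Since the ends are fixed, an axial force P builds up, equal in every segment, with P · Σ Lᵢ/(AᵢEᵢ) = δ_free.
The series flexibility is Σ Lᵢ/(AᵢEᵢ) = 600/(1350×110×10³) + 210/(1275×108×10³) + 200/(1875×197×10³) = 6.107×10⁻⁶ mm/N.
Hence P = δ_free / Σ(L/AE) = 2.922/6.107×10⁻⁶ = 478.5 kN (tensile).
σ_{brass} = P / A = 478500 / 1275 = 375.3 MPa.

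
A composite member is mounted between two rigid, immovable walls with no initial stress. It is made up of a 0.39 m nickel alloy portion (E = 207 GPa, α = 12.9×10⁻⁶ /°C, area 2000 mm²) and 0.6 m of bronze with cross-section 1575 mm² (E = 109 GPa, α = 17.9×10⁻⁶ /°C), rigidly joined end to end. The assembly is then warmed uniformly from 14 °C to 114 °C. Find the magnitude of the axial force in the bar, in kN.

Free thermal expansion of the whole bar: Σ αᵢΔT Lᵢ = 12.9×10⁻⁶×100×390 + 17.9×10⁻⁶×100×600 = 1.577 mm.
Since the ends are fixed, an axial force P builds up, equal in every segment, with P · Σ Lᵢ/(AᵢEᵢ) = δ_free.
The series flexibility is Σ Lᵢ/(AᵢEᵢ) = 390/(2000×207×10³) + 600/(1575×109×10³) = 4.437×10⁻⁶ mm/N.
P = 1.577 / 4.437×10⁻⁶ = 355400 N = 355.4 kN, compressive.

P ≈ 355 kN (compressive)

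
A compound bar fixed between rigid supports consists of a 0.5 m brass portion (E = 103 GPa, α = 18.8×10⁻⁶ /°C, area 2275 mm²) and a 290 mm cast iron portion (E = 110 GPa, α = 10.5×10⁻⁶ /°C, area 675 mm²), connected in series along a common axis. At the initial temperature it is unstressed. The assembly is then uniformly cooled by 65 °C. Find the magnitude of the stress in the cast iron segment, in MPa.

Free thermal contraction of the whole bar: Σ αᵢΔT Lᵢ = 18.8×10⁻⁶×65×500 + 10.5×10⁻⁶×65×290 = 0.8089 mm.
The walls prevent any net length change, so an axial force P (same in every segment) develops. Compatibility: P · Σ Lᵢ/(AᵢEᵢ) = δ_free.
The series flexibility is Σ Lᵢ/(AᵢEᵢ) = 500/(2275×103×10³) + 290/(675×110×10³) = 6.04×10⁻⁶ mm/N.
Hence P = δ_free / Σ(L/AE) = 0.8089/6.04×10⁻⁶ = 133.9 kN (tensile).
σ_{cast iron} = P / A = 133900 / 675 = 198.4 MPa.

σ ≈ 198 MPa (tensile)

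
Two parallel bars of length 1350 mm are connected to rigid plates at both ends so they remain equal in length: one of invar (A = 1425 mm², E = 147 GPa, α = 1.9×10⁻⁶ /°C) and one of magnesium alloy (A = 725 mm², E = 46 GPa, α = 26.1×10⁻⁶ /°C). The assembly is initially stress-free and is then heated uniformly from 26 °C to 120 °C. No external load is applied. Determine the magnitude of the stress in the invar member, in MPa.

Equilibrium of a rigid end plate with no external load gives equal and opposite internal forces ±P in the two members. Since α_{magnesium alloy} > α_{invar}, heating drives the magnesium alloy into compression and the invar into tension.
Equating the net (thermal + elastic) strains gives |α₁ − α₂|·ΔT = P·[1/(A₁E₁) + 1/(A₂E₂)].
|α₁ − α₂|·ΔT = 24.2×10⁻⁶ × 94 = 0.002275.
1/(A₁E₁) + 1/(A₂E₂) = 1/(1425×147×10³) + 1/(725×46×10³) = 3.476×10⁻⁸ N⁻¹.
So P = 0.002275 / 3.476×10⁻⁸ = 65.45 kN.
σ_{invar} = P/A₁ = 65450/1425 = 45.93 MPa, tensile.

σ ≈ 45.9 MPa (tensile)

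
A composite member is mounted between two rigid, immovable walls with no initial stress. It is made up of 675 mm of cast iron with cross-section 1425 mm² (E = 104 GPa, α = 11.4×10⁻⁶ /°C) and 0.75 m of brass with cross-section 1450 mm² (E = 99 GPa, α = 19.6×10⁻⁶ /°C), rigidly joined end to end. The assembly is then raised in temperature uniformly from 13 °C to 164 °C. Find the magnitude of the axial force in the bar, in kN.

P ≈ 346 kN (compressive)

With the walls removed the bar would change length by δ_free = Σ αᵢΔT Lᵢ = 11.4×10⁻⁶×151×675 + 19.6×10⁻⁶×151×750 = 3.382 mm.
The walls prevent any net length change, so an axial force P (same in every segment) develops. Compatibility: P · Σ Lᵢ/(AᵢEᵢ) = δ_free.
The series flexibility is Σ Lᵢ/(AᵢEᵢ) = 675/(1425×104×10³) + 750/(1450×99×10³) = 9.779×10⁻⁶ mm/N.
P = 3.382 / 9.779×10⁻⁶ = 345800 N = 345.8 kN, compressive.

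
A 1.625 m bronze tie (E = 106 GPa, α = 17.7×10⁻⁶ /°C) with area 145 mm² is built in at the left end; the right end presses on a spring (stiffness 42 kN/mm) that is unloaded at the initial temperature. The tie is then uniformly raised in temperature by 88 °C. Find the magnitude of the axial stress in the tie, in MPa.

Free thermal expansion: δ_free = αΔT L = 17.7×10⁻⁶ × 88 × 1625 = 2.531 mm.
With a force P in the spring, the elastic change of the tie is PL/(AE) and that of the spring is P/k; compatibility requires their sum to equal δ_free.
P [ L/(AE) + 1/k ] = δ_free → P [ 1625/(145×106×10³) + 1/(42×10³) ] = 2.531.
P = 2.531 / 0.0001295 = 19540 N.
σ = P/A = 19540/145 = 134.8 MPa.

σ ≈ 135 MPa (compressive)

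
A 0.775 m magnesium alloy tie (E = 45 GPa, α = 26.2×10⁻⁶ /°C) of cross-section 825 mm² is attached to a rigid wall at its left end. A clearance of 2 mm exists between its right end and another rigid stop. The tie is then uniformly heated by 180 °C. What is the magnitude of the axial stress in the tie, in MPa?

Unrestrained expansion: δ_free = αΔT L = 26.2×10⁻⁶ × 180 × 775 = 3.655 mm.
After closing the 2 mm clearance, 3.655 − 2 = 1.655 mm of expansion remains to be suppressed by the wall.
So σ = E(δ_free − g)/L = 45×10³ × 1.655/775 = 96.09 MPa.

σ ≈ 96.1 MPa (compressive)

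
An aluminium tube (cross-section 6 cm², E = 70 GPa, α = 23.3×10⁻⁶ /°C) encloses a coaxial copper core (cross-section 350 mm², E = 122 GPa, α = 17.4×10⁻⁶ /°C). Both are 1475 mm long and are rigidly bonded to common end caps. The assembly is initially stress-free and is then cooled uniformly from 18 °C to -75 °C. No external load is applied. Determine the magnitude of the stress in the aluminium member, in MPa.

Both members must finish at the same length. With the larger α, the aluminium tends to over-contract; the plates restrain it, putting the aluminium in tension and the copper in compression. With no external load the two internal forces are equal and opposite, magnitude P.
Compatibility of the two members (thermal + elastic change equal): (α₁ − α₂)ΔT = P·[1/(A₁E₁) + 1/(A₂E₂)].
|α₁ − α₂|·ΔT = 5.9×10⁻⁶ × 93 = 0.0005487.
1/(A₁E₁) + 1/(A₂E₂) = 1/(600×70×10³) + 1/(350×122×10³) = 4.723×10⁻⁸ N⁻¹.
So P = 0.0005487 / 4.723×10⁻⁸ = 11.62 kN.
σ_{aluminium} = P/A₁ = 11620/600 = 19.36 MPa, tensile.

σ ≈ 19.4 MPa (tensile)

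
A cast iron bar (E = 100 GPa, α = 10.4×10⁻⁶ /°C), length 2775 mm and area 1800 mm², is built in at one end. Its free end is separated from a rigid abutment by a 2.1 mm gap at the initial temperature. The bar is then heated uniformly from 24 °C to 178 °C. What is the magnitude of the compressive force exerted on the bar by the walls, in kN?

If the wall were absent the bar would grow by αΔT L = 10.4×10⁻⁶ × 154 × 2775 = 4.444 mm.
The gap closes (δ_free > 2.1 mm) and the wall then resists a further 4.444 − 2.1 = 2.344 mm of expansion.
That suppressed elongation corresponds to σ = E·Δ/L = 100×10³ × 2.344/2775 = 84.48 MPa.
P = σA = 84.48 × 1800 = 152.1 kN.

P ≈ 152 kN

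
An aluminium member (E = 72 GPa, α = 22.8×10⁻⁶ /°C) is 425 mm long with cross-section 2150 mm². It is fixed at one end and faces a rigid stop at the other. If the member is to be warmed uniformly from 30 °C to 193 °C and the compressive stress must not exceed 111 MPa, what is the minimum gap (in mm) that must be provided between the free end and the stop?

With no wall the member would lengthen by αΔT L = 22.8×10⁻⁶ × 163 × 425 = 1.579 mm.
At the allowable stress the elastic shortening the wall may impose is σL/E = 111 × 425 / (72×10³) = 0.6552 mm.
So the gap has to take up the difference, g_min = δ_free − σL/E = 1.579 − 0.6552 = 0.9243 mm.

g ≈ 0.924 mm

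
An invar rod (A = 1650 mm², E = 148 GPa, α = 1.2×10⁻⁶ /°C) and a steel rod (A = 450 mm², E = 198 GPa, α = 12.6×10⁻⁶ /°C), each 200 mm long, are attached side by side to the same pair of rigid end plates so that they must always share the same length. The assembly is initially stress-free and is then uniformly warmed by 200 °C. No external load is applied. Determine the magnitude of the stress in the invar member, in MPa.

Both members must finish at the same length. With the larger α, the steel tends to over-expand; the plates restrain it, putting the steel in compression and the invar in tension. With no external load the two internal forces are equal and opposite, magnitude P.
Compatibility of the two members (thermal + elastic change equal): (α₁ − α₂)ΔT = P·[1/(A₁E₁) + 1/(A₂E₂)].
|α₁ − α₂|·ΔT = 11.4×10⁻⁶ × 200 = 0.00228.
1/(A₁E₁) + 1/(A₂E₂) = 1/(1650×148×10³) + 1/(450×198×10³) = 1.532×10⁻⁸ N⁻¹.
So P = 0.00228 / 1.532×10⁻⁸ = 148.8 kN.
σ_{invar} = P/A₁ = 148800/1650 = 90.21 MPa, tensile.

σ ≈ 90.2 MPa (tensile)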